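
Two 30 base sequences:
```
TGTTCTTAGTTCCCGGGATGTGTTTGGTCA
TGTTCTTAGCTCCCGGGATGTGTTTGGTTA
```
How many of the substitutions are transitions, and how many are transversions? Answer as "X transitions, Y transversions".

2 transitions, 0 transversions

Transitions (purine↔purine or pyrimidine↔pyrimidine): 10 T→C, 29 C→T.
Transversions (purine↔pyrimidine): none.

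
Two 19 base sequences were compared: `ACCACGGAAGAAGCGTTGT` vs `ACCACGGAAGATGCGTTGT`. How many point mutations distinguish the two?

Mismatches (1-based): site 12: A→T.

1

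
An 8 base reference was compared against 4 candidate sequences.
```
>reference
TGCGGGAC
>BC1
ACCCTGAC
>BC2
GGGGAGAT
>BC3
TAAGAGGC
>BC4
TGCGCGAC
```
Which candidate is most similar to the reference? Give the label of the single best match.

BC4

Hamming distances to reference — BC1: 4; BC2: 4; BC3: 4; BC4: 1.
Smallest is BC4 with 1 mismatch.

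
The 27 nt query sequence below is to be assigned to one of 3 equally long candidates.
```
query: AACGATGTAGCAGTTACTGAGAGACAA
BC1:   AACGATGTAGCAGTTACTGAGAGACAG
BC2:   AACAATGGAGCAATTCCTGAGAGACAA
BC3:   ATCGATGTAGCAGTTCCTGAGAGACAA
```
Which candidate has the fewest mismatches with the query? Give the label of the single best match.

BC1

BC1 differs at 1 position; BC2 differs at 4 positions; BC3 differs at 2 positions. The closest is BC1.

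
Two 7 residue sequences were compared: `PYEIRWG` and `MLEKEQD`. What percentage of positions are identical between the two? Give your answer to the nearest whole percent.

14%

Mismatches at positions 1, 2, 4, 5, 6, 7 (1-based): 6 of 7.
Identical positions: 1/7 = 14.29% → 14%.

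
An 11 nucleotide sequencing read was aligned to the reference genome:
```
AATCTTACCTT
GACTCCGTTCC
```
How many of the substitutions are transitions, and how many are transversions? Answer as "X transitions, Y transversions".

Transitions (purine↔purine or pyrimidine↔pyrimidine): 1 A→G, 3 T→C, 4 C→T, 5 T→C, 6 T→C, 7 A→G, 8 C→T, 9 C→T, 10 T→C, 11 T→C.
Transversions (purine↔pyrimidine): none.

10 transitions, 0 transversions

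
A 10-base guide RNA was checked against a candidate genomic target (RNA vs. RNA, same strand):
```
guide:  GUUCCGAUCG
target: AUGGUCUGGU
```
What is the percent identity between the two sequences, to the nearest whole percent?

9 positions differ (1, 3, 4, 5, 6, 7, 8, 9, 10), so 1 of 10 match: 1/10 = 10%.

10%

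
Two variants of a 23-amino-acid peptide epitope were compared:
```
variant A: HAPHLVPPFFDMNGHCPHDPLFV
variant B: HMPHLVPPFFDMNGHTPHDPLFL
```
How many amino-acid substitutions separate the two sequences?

3

The sequences differ at positions 2, 16, 23 (1-based) — 3 in total.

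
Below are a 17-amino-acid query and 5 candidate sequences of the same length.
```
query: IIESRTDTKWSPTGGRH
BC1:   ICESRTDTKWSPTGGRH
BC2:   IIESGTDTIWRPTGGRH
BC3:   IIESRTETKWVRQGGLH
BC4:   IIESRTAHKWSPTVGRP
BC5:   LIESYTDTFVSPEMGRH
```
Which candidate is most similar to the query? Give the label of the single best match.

BC1

Hamming distances to query — BC1: 1; BC2: 3; BC3: 5; BC4: 4; BC5: 6.
Smallest is BC1 with 1 mismatch.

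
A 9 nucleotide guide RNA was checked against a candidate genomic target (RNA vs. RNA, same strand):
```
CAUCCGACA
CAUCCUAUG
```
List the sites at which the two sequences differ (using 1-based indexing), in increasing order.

6, 8, 9

Differences at site 6 (G→U), site 8 (C→U), site 9 (A→G).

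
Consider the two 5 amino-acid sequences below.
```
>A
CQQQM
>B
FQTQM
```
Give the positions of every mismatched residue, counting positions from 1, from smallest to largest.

Scanning 1-based: 1: C/F; 3: Q/T.

1, 3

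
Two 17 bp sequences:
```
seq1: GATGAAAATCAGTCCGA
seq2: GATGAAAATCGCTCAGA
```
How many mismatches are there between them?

Mismatches (1-based): site 11: A→G; site 12: G→C; site 15: C→A.

3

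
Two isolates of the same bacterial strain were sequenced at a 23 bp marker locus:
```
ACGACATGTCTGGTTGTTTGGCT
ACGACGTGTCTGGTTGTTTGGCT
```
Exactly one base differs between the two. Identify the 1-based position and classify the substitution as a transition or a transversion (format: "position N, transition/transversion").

position 6, transition

Position 6 changes A→G. A is a purine and G is a purine, so this is a transition.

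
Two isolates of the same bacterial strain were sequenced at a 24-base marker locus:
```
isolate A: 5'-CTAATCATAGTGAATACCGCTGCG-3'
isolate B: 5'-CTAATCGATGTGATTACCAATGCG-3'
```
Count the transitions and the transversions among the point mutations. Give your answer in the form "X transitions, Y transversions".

2 transitions, 4 transversions

Mismatches (1-based):
position 7: A→G (purine→purine, transition)
position 8: T→A (pyrimidine→purine, transversion)
position 9: A→T (purine→pyrimidine, transversion)
position 14: A→T (purine→pyrimidine, transversion)
position 19: G→A (purine→purine, transition)
position 20: C→A (pyrimidine→purine, transversion)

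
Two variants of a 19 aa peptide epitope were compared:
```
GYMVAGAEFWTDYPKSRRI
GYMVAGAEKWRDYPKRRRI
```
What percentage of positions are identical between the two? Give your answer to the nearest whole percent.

Mismatches at positions 9, 11, 16 (1-based): 3 of 19.
Identical positions: 16/19 = 84.21% → 84%.

84%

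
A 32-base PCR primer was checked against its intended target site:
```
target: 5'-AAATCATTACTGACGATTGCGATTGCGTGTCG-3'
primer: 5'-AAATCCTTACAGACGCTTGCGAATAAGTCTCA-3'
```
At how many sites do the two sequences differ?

The sequences differ at sites 6, 11, 16, 23, 25, 26, 29, 32 (1-based) — 8 in total.

8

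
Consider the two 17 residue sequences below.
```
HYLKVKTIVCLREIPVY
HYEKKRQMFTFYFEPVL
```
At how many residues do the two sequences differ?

The sequences differ at residues 3, 5, 6, 7, 8, 9, 10, 11, 12, 13, 14, 17 (1-based) — 12 in total.

12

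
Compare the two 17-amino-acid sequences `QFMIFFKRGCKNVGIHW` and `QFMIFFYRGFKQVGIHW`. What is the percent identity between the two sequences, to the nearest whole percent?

82%

3 positions differ (7, 10, 12), so 14 of 17 match: 14/17 = 82.35%.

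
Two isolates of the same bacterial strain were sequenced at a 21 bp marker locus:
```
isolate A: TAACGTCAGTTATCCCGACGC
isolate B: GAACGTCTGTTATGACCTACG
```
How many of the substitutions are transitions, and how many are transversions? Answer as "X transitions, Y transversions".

0 transitions, 9 transversions

Mismatches (1-based):
base 1: T→G (pyrimidine→purine, transversion)
base 8: A→T (purine→pyrimidine, transversion)
base 14: C→G (pyrimidine→purine, transversion)
base 15: C→A (pyrimidine→purine, transversion)
base 17: G→C (purine→pyrimidine, transversion)
base 18: A→T (purine→pyrimidine, transversion)
base 19: C→A (pyrimidine→purine, transversion)
base 20: G→C (purine→pyrimidine, transversion)
base 21: C→G (pyrimidine→purine, transversion)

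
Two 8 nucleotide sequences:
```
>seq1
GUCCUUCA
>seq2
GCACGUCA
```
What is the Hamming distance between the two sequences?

The sequences differ at positions 2, 3, 5 (1-based) — 3 in total.

3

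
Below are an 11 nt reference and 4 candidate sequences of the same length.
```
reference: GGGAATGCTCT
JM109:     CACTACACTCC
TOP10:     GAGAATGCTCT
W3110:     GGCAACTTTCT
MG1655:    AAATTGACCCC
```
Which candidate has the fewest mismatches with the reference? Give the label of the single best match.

JM109 differs at 7 bases; TOP10 differs at 1 base; W3110 differs at 4 bases; MG1655 differs at 9 bases. The closest is TOP10.

TOP10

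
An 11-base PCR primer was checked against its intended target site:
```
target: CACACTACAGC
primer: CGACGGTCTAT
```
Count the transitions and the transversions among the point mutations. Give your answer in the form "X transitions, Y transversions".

Mismatches (1-based):
base 2: A→G (purine→purine, transition)
base 3: C→A (pyrimidine→purine, transversion)
base 4: A→C (purine→pyrimidine, transversion)
base 5: C→G (pyrimidine→purine, transversion)
base 6: T→G (pyrimidine→purine, transversion)
base 7: A→T (purine→pyrimidine, transversion)
base 9: A→T (purine→pyrimidine, transversion)
base 10: G→A (purine→purine, transition)
base 11: C→T (pyrimidine→pyrimidine, transition)

3 transitions, 6 transversions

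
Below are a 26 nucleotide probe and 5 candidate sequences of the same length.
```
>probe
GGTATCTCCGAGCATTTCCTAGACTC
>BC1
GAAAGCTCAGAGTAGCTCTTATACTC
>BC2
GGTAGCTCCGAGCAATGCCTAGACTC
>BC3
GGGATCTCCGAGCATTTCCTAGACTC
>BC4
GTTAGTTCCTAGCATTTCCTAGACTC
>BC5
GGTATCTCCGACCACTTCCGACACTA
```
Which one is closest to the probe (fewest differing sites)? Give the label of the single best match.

BC3

Hamming distances to probe — BC1: 9; BC2: 3; BC3: 1; BC4: 4; BC5: 5.
Smallest is BC3 with 1 mismatch.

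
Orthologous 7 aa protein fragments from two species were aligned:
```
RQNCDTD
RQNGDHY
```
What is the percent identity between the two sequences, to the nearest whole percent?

57%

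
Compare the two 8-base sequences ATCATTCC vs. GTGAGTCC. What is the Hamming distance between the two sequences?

The sequences differ at sites 1, 3, 5 (1-based) — 3 in total.

3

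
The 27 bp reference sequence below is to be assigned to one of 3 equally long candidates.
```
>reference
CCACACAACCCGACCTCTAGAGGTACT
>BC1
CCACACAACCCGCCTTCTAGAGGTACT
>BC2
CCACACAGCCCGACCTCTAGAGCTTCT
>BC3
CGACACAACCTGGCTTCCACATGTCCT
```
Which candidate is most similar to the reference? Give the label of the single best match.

BC1

Hamming distances to reference — BC1: 2; BC2: 3; BC3: 8.
Smallest is BC1 with 2 mismatches.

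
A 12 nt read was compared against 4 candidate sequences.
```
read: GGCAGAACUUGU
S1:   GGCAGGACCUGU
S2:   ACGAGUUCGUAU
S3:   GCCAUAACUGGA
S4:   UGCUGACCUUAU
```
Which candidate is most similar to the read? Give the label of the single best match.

S1 differs at 2 bases; S2 differs at 7 bases; S3 differs at 4 bases; S4 differs at 4 bases. The closest is S1.

S1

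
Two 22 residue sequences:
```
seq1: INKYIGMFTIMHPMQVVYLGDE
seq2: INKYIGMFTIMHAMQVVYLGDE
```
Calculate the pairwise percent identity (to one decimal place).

95.5%

1 position differs (13), so 21 of 22 match: 21/22 = 95.45%.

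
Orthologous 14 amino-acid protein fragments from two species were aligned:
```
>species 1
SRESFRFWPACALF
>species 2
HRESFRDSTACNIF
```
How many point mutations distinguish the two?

Comparing position by position, 6 positions differ: 1 (S/H), 7 (F/D), 8 (W/S), 9 (P/T), 12 (A/N), 13 (L/I).

6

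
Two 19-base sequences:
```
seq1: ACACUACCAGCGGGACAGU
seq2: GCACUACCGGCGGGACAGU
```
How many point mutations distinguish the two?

2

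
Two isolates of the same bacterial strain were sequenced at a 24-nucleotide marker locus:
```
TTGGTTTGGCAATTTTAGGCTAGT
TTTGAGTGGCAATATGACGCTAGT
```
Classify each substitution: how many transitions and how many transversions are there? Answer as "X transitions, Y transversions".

0 transitions, 6 transversions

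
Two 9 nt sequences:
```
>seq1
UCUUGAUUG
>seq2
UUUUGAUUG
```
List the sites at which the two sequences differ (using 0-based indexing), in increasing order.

1

Scanning 0-based: 1: C/U.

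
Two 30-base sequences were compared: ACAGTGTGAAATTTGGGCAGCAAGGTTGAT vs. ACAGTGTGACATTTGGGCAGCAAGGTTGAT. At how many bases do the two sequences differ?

1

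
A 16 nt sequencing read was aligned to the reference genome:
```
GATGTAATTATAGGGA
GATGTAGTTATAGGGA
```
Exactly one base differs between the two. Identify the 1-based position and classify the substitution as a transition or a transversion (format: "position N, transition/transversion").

Position 7 changes A→G. A is a purine and G is a purine, so this is a transition.

position 7, transition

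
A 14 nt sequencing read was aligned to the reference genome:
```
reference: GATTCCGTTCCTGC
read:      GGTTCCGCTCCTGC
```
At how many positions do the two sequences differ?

Comparing position by position, 2 positions differ: 2 (A/G), 8 (T/C).

2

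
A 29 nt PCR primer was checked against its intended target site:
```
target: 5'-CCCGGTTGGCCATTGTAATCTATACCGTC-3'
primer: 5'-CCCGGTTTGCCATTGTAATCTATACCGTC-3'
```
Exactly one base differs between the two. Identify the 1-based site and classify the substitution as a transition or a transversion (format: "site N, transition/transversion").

Site 8 changes G→T. G is a purine and T is a pyrimidine, so this is a transversion.

site 8, transversion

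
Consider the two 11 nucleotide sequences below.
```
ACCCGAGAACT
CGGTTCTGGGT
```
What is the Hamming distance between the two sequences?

The sequences differ at bases 1, 2, 3, 4, 5, 6, 7, 8, 9, 10 (1-based) — 10 in total.

10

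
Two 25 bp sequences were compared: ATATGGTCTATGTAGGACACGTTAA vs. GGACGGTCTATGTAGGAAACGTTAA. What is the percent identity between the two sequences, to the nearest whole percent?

84%

Mismatches at positions 1, 2, 4, 18 (1-based): 4 of 25.
Identical positions: 21/25 = 84% → 84%.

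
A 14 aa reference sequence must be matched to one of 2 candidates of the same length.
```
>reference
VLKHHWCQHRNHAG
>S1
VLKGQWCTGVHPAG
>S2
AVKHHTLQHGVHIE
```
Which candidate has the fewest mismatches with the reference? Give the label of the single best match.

Hamming distances to reference — S1: 7; S2: 8.
Smallest is S1 with 7 mismatches.

S1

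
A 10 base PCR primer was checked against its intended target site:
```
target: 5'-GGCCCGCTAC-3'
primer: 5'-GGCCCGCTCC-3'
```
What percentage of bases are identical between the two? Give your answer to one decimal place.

90.0%

1 position differs (9), so 9 of 10 match: 9/10 = 90%.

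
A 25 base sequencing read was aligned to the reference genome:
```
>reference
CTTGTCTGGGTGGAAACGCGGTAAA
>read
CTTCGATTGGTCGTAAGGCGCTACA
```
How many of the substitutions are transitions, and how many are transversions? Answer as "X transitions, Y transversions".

0 transitions, 9 transversions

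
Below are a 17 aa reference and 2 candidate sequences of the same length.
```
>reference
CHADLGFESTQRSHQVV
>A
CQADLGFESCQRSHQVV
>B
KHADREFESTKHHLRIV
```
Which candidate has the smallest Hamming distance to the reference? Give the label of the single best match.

A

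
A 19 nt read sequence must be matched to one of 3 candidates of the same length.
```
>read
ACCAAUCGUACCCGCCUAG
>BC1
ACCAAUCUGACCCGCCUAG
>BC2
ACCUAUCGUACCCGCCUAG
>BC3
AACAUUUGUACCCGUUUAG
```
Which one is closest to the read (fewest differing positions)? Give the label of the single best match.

Hamming distances to read — BC1: 2; BC2: 1; BC3: 5.
Smallest is BC2 with 1 mismatch.

BC2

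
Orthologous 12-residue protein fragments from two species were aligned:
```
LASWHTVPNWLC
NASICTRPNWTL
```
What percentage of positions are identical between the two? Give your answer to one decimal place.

6 positions differ (1, 4, 5, 7, 11, 12), so 6 of 12 match: 6/12 = 50%.

50.0%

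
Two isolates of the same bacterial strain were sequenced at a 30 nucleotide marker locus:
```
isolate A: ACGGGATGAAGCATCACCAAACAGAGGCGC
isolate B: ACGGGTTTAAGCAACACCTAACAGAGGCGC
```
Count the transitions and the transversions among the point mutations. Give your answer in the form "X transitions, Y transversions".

0 transitions, 4 transversions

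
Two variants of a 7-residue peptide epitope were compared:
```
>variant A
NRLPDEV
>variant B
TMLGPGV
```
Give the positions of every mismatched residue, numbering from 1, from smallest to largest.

1, 2, 4, 5, 6

Scanning 1-based: 1: N/T; 2: R/M; 4: P/G; 5: D/P; 6: E/G.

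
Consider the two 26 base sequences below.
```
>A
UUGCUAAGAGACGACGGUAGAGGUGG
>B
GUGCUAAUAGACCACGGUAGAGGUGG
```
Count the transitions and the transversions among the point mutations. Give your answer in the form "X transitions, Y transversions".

0 transitions, 3 transversions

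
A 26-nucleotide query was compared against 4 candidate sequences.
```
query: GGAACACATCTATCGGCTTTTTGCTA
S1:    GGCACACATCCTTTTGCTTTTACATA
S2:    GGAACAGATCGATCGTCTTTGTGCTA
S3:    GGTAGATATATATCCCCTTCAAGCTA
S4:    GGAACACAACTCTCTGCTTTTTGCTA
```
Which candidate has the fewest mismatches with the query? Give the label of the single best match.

S4

Hamming distances to query — S1: 8; S2: 4; S3: 9; S4: 3.
Smallest is S4 with 3 mismatches.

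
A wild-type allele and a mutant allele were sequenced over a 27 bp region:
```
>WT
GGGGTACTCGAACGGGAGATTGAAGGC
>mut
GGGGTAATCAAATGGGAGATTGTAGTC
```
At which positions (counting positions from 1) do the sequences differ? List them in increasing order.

7, 10, 13, 23, 26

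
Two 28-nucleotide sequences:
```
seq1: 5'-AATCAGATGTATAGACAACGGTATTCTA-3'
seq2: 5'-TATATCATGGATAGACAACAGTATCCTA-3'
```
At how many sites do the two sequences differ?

7

Comparing position by position, 7 sites differ: 1 (A/T), 4 (C/A), 5 (A/T), 6 (G/C), 10 (T/G), 20 (G/A), 25 (T/C).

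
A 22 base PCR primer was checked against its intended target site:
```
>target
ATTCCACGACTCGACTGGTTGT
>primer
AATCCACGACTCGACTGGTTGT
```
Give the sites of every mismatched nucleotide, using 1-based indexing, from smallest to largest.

Differences at site 2 (T→A).

2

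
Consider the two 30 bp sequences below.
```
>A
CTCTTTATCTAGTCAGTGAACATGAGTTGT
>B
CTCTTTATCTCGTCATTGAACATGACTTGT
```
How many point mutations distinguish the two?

Mismatches (1-based): position 11: A→C; position 16: G→T; position 26: G→C.

3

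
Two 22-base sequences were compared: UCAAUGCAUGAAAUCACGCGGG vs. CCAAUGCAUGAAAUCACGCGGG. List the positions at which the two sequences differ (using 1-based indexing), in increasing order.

1

Differences at position 1 (U→C).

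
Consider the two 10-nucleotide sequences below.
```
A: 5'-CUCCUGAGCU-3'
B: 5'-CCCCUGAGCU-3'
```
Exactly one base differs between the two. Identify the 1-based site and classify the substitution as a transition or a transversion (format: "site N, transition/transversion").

The sequences differ only at site 2: U→C (pyrimidine→pyrimidine), a transition.

site 2, transition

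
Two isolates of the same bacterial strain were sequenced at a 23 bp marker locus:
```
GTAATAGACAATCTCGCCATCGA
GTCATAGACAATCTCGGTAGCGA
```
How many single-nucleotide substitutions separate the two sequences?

Mismatches (1-based): site 3: A→C; site 17: C→G; site 18: C→T; site 20: T→G.

4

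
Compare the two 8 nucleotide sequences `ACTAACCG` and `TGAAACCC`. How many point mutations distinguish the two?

4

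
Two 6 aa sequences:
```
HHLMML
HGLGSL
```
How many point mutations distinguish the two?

Comparing position by position, 3 residues differ: 2 (H/G), 4 (M/G), 5 (M/S).

3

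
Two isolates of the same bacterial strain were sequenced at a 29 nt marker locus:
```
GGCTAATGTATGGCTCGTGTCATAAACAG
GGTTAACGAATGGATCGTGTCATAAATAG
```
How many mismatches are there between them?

5

Comparing position by position, 5 positions differ: 3 (C/T), 7 (T/C), 9 (T/A), 14 (C/A), 27 (C/T).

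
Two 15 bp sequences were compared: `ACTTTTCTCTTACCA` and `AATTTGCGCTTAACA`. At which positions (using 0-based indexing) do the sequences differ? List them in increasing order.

1, 5, 7, 12

Differences at position 1 (C→A), position 5 (T→G), position 7 (T→G), position 12 (C→A).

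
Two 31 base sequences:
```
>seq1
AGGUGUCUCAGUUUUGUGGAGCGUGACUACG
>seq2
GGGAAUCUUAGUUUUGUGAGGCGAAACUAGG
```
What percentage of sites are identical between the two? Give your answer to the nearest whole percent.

9 positions differ (1, 4, 5, 9, 19, 20, 24, 25, 30), so 22 of 31 match: 22/31 = 70.97%.

71%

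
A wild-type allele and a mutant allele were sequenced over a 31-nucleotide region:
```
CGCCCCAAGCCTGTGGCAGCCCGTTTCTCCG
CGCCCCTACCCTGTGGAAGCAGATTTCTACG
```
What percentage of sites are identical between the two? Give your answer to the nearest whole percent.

77%

Mismatches at positions 7, 9, 17, 21, 22, 23, 29 (1-based): 7 of 31.
Identical positions: 24/31 = 77.42% → 77%.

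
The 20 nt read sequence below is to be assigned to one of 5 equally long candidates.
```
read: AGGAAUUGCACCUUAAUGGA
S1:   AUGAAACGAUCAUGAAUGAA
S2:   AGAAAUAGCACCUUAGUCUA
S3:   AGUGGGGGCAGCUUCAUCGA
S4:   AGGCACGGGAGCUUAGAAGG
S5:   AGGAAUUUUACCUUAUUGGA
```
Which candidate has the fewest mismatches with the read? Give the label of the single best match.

S5

Hamming distances to read — S1: 8; S2: 5; S3: 8; S4: 9; S5: 3.
Smallest is S5 with 3 mismatches.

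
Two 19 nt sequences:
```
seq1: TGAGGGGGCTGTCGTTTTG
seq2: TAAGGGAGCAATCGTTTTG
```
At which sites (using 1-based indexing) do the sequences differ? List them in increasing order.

Scanning 1-based: 2: G/A; 7: G/A; 10: T/A; 11: G/A.

2, 7, 10, 11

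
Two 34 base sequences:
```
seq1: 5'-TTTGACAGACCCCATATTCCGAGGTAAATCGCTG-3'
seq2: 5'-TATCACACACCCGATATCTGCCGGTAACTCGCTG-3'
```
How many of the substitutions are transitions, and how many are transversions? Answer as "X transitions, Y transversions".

Mismatches (1-based):
site 2: T→A (pyrimidine→purine, transversion)
site 4: G→C (purine→pyrimidine, transversion)
site 8: G→C (purine→pyrimidine, transversion)
site 13: C→G (pyrimidine→purine, transversion)
site 18: T→C (pyrimidine→pyrimidine, transition)
site 19: C→T (pyrimidine→pyrimidine, transition)
site 20: C→G (pyrimidine→purine, transversion)
site 21: G→C (purine→pyrimidine, transversion)
site 22: A→C (purine→pyrimidine, transversion)
site 28: A→C (purine→pyrimidine, transversion)

2 transitions, 8 transversions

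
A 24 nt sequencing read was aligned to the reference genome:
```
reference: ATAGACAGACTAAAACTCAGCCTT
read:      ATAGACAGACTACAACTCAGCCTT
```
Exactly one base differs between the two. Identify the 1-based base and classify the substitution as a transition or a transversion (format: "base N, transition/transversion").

Base 13 changes A→C. A is a purine and C is a pyrimidine, so this is a transversion.

base 13, transversion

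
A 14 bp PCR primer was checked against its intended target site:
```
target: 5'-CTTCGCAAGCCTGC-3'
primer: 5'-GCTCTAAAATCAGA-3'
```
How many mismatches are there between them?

Comparing position by position, 8 sites differ: 1 (C/G), 2 (T/C), 5 (G/T), 6 (C/A), 9 (G/A), 10 (C/T), 12 (T/A), 14 (C/A).

8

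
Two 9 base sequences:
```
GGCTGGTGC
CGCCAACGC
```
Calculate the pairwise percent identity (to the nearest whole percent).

5 positions differ (1, 4, 5, 6, 7), so 4 of 9 match: 4/9 = 44.44%.

44%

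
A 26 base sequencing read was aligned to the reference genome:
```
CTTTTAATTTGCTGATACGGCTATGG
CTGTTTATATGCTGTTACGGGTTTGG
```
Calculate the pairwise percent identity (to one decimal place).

Mismatches at positions 3, 6, 9, 15, 21, 23 (1-based): 6 of 26.
Identical positions: 20/26 = 76.92% → 76.9%.

76.9%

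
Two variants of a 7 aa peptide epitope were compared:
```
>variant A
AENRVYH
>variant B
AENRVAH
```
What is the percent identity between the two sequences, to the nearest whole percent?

86%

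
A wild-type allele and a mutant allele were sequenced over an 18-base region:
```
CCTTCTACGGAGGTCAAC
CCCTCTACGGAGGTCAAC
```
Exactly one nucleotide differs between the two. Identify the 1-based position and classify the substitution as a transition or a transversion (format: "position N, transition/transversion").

position 3, transition

Position 3 changes T→C. T is a pyrimidine and C is a pyrimidine, so this is a transition.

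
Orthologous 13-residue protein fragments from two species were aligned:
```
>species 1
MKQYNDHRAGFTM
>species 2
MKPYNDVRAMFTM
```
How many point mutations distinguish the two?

Mismatches (1-based): residue 3: Q→P; residue 7: H→V; residue 10: G→M.

3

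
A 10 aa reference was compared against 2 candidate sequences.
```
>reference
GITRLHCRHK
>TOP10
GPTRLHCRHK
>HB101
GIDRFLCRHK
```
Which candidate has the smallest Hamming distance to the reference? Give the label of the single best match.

Hamming distances to reference — TOP10: 1; HB101: 3.
Smallest is TOP10 with 1 mismatch.

TOP10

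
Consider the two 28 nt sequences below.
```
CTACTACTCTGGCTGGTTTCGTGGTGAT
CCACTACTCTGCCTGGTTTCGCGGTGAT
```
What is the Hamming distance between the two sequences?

Mismatches (1-based): site 2: T→C; site 12: G→C; site 22: T→C.

3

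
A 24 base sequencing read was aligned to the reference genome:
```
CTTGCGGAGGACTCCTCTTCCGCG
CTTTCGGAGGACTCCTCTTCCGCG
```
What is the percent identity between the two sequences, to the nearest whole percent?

96%

1 position differs (4), so 23 of 24 match: 23/24 = 95.83%.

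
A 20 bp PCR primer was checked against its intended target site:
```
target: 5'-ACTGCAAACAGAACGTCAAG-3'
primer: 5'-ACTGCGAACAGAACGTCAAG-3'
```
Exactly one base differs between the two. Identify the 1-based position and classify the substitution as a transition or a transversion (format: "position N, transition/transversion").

position 6, transition

The sequences differ only at position 6: A→G (purine→purine), a transition.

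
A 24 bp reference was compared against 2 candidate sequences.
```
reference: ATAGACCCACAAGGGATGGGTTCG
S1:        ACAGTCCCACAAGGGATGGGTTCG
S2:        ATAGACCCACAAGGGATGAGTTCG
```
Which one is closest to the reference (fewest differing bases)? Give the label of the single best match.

Hamming distances to reference — S1: 2; S2: 1.
Smallest is S2 with 1 mismatch.

S2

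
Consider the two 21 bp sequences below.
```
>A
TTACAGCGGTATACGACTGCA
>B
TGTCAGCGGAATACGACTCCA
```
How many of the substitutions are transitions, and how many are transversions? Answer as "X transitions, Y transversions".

Mismatches (1-based):
position 2: T→G (pyrimidine→purine, transversion)
position 3: A→T (purine→pyrimidine, transversion)
position 10: T→A (pyrimidine→purine, transversion)
position 19: G→C (purine→pyrimidine, transversion)

0 transitions, 4 transversions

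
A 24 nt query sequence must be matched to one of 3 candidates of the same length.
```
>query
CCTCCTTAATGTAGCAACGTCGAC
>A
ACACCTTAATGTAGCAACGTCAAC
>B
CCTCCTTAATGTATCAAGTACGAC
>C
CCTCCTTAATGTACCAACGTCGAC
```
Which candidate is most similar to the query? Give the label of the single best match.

C

A differs at 3 positions; B differs at 4 positions; C differs at 1 position. The closest is C.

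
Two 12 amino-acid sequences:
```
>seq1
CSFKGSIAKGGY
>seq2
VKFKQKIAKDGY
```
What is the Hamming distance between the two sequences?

5

The sequences differ at residues 1, 2, 5, 6, 10 (1-based) — 5 in total.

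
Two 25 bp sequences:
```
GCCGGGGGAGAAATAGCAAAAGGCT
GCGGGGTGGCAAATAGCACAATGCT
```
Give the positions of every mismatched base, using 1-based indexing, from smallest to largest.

3, 7, 9, 10, 19, 22

Differences at position 3 (C→G), position 7 (G→T), position 9 (A→G), position 10 (G→C), position 19 (A→C), position 22 (G→T).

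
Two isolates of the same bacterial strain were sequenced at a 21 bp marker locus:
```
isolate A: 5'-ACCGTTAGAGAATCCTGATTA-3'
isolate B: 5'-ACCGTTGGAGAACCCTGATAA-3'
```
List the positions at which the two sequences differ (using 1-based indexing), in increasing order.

7, 13, 20

Scanning 1-based: 7: A/G; 13: T/C; 20: T/A.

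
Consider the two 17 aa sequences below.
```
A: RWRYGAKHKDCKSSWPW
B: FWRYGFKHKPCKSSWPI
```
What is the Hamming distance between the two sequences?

Mismatches (1-based): position 1: R→F; position 6: A→F; position 10: D→P; position 17: W→I.

4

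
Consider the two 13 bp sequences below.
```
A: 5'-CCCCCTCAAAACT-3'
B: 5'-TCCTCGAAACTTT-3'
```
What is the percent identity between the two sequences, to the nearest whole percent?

46%

Mismatches at positions 1, 4, 6, 7, 10, 11, 12 (1-based): 7 of 13.
Identical positions: 6/13 = 46.15% → 46%.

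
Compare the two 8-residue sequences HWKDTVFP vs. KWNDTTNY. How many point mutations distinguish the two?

5

Comparing position by position, 5 residues differ: 1 (H/K), 3 (K/N), 6 (V/T), 7 (F/N), 8 (P/Y).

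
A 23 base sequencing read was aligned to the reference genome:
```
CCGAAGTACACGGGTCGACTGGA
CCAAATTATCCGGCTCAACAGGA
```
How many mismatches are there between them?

7

The sequences differ at sites 3, 6, 9, 10, 14, 17, 20 (1-based) — 7 in total.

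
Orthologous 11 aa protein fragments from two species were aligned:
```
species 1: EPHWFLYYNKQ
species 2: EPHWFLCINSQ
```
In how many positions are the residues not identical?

3

Mismatches (1-based): position 7: Y→C; position 8: Y→I; position 10: K→S.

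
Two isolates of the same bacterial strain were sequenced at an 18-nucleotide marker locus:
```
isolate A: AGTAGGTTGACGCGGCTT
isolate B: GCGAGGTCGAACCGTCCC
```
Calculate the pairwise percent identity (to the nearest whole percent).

50%

Mismatches at positions 1, 2, 3, 8, 11, 12, 15, 17, 18 (1-based): 9 of 18.
Identical positions: 9/18 = 50% → 50%.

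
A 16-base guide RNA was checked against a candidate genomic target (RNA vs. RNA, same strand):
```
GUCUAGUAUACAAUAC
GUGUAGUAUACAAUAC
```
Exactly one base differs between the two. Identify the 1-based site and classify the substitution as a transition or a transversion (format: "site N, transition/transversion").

The sequences differ only at site 3: C→G (pyrimidine→purine), a transversion.

site 3, transversion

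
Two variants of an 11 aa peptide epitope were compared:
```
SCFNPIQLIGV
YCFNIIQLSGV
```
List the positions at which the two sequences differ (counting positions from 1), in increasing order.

Differences at position 1 (S→Y), position 5 (P→I), position 9 (I→S).

1, 5, 9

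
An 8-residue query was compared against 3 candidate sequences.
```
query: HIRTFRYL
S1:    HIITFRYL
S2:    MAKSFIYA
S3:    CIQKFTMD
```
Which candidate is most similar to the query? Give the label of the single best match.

Hamming distances to query — S1: 1; S2: 6; S3: 6.
Smallest is S1 with 1 mismatch.

S1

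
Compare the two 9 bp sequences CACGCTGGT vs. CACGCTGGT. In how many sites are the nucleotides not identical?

0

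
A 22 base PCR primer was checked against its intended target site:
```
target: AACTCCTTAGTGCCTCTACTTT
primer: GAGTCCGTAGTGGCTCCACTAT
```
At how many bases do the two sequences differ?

6

Mismatches (1-based): base 1: A→G; base 3: C→G; base 7: T→G; base 13: C→G; base 17: T→C; base 21: T→A.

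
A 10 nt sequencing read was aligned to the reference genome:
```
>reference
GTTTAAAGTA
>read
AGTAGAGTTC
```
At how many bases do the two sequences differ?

7

Mismatches (1-based): base 1: G→A; base 2: T→G; base 4: T→A; base 5: A→G; base 7: A→G; base 8: G→T; base 10: A→C.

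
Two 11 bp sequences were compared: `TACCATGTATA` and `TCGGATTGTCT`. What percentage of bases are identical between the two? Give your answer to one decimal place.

27.3%

8 positions differ (2, 3, 4, 7, 8, 9, 10, 11), so 3 of 11 match: 3/11 = 27.27%.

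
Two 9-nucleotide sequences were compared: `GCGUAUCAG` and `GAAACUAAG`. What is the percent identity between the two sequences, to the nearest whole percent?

Mismatches at positions 2, 3, 4, 5, 7 (1-based): 5 of 9.
Identical positions: 4/9 = 44.44% → 44%.

44%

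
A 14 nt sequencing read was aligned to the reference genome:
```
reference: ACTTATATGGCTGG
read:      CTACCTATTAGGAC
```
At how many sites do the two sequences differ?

11

The sequences differ at sites 1, 2, 3, 4, 5, 9, 10, 11, 12, 13, 14 (1-based) — 11 in total.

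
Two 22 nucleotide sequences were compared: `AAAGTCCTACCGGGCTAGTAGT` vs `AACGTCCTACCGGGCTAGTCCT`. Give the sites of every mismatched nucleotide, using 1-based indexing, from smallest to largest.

Differences at site 3 (A→C), site 20 (A→C), site 21 (G→C).

3, 20, 21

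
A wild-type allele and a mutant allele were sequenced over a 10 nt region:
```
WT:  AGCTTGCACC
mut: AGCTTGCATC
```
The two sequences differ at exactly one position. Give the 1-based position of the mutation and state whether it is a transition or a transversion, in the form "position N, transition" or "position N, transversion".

position 9, transition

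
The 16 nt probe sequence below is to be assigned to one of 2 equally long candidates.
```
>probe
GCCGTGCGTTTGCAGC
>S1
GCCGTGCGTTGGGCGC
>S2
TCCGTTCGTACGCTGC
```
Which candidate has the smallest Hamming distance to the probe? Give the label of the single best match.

S1

S1 differs at 3 bases; S2 differs at 5 bases. The closest is S1.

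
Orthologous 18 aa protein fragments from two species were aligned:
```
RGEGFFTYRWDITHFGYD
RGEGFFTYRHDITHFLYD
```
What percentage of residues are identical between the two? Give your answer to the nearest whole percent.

89%

Mismatches at positions 10, 16 (1-based): 2 of 18.
Identical positions: 16/18 = 88.89% → 89%.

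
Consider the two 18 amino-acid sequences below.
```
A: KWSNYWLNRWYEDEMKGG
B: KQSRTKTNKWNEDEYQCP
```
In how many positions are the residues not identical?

11

The sequences differ at positions 2, 4, 5, 6, 7, 9, 11, 15, 16, 17, 18 (1-based) — 11 in total.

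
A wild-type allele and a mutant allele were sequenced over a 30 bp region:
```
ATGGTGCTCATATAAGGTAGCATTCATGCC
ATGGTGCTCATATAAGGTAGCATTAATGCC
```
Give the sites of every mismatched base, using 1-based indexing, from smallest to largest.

Scanning 1-based: 25: C/A.

25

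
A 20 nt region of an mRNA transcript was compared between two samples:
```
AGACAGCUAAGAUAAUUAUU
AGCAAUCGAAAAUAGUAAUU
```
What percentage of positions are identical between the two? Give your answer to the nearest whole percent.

Mismatches at positions 3, 4, 6, 8, 11, 15, 17 (1-based): 7 of 20.
Identical positions: 13/20 = 65% → 65%.

65%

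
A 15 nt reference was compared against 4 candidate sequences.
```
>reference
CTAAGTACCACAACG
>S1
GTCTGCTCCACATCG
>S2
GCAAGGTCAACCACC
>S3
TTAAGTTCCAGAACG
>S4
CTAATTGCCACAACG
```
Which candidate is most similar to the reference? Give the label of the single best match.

S4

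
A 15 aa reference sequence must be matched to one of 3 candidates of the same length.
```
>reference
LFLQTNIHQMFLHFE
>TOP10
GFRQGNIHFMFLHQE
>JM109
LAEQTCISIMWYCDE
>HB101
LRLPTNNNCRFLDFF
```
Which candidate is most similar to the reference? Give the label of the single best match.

TOP10

Hamming distances to reference — TOP10: 5; JM109: 9; HB101: 8.
Smallest is TOP10 with 5 mismatches.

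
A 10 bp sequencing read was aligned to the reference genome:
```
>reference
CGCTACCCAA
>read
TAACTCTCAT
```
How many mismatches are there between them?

Mismatches (1-based): site 1: C→T; site 2: G→A; site 3: C→A; site 4: T→C; site 5: A→T; site 7: C→T; site 10: A→T.

7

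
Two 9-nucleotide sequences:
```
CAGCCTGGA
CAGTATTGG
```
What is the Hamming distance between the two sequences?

4

The sequences differ at bases 4, 5, 7, 9 (1-based) — 4 in total.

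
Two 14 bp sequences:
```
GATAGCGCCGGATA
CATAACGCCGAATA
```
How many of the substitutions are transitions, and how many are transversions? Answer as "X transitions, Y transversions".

Mismatches (1-based):
position 1: G→C (purine→pyrimidine, transversion)
position 5: G→A (purine→purine, transition)
position 11: G→A (purine→purine, transition)

2 transitions, 1 transversion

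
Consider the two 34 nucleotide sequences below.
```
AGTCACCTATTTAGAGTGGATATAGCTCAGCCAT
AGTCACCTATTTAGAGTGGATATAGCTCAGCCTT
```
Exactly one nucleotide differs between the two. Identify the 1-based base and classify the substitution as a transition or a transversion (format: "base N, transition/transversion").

base 33, transversion

Base 33 changes A→T. A is a purine and T is a pyrimidine, so this is a transversion.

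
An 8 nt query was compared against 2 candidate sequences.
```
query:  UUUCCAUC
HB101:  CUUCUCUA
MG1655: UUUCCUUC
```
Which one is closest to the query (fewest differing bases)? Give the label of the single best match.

HB101 differs at 4 bases; MG1655 differs at 1 base. The closest is MG1655.

MG1655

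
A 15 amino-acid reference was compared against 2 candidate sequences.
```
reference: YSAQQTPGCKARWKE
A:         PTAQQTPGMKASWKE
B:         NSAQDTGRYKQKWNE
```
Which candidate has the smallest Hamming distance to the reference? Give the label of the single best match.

A

Hamming distances to reference — A: 4; B: 8.
Smallest is A with 4 mismatches.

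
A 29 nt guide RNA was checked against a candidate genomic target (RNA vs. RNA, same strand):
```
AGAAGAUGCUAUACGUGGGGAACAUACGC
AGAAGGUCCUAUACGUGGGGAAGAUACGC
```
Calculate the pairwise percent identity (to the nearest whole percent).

3 positions differ (6, 8, 23), so 26 of 29 match: 26/29 = 89.66%.

90%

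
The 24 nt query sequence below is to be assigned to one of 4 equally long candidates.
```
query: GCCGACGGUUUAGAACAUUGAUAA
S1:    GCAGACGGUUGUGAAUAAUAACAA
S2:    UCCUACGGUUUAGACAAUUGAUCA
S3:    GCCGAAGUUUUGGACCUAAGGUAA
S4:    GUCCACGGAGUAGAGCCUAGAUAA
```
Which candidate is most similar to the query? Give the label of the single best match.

S2

Hamming distances to query — S1: 7; S2: 5; S3: 8; S4: 7.
Smallest is S2 with 5 mismatches.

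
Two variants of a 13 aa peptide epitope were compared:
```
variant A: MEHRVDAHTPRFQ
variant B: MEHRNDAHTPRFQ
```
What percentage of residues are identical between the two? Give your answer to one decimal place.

92.3%

Mismatch at position 5 (1-based): 1 of 13.
Identical positions: 12/13 = 92.31% → 92.3%.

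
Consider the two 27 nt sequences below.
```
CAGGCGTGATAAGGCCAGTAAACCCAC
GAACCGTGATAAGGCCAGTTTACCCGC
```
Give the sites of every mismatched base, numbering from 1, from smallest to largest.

Scanning 1-based: 1: C/G; 3: G/A; 4: G/C; 20: A/T; 21: A/T; 26: A/G.

1, 3, 4, 20, 21, 26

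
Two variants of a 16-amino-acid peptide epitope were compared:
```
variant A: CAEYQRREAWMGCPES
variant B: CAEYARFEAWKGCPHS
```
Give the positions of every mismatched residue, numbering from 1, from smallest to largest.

5, 7, 11, 15

Differences at position 5 (Q→A), position 7 (R→F), position 11 (M→K), position 15 (E→H).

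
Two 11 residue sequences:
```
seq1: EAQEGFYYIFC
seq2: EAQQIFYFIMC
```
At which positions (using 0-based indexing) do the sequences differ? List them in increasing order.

3, 4, 7, 9

Scanning 0-based: 3: E/Q; 4: G/I; 7: Y/F; 9: F/M.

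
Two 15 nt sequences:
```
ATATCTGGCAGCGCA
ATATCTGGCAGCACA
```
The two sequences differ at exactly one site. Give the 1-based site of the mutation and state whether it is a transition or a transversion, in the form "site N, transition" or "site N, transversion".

site 13, transition

Site 13 changes G→A. G is a purine and A is a purine, so this is a transition.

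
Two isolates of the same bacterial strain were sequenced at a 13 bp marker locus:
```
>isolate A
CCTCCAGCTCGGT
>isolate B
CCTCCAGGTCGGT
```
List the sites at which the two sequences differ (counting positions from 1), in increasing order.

8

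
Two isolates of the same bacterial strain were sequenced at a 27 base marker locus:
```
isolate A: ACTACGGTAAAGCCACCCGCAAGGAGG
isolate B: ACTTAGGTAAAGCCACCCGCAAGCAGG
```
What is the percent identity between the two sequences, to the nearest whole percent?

89%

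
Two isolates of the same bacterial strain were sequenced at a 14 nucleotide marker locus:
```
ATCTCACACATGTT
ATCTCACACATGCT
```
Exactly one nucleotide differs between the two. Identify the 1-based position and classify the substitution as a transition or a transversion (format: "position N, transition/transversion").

position 13, transition

Position 13 changes T→C. T is a pyrimidine and C is a pyrimidine, so this is a transition.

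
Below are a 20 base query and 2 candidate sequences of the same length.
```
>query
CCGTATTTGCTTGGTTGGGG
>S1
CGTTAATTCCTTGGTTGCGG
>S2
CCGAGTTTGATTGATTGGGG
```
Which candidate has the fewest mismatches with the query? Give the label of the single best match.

S1 differs at 5 bases; S2 differs at 4 bases. The closest is S2.

S2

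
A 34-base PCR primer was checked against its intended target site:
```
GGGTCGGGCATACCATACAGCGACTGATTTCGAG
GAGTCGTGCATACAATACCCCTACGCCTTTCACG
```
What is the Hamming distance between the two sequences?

11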